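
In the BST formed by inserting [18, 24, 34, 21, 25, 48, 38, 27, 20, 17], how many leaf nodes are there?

Tree built from: [18, 24, 34, 21, 25, 48, 38, 27, 20, 17]
Tree (level-order array): [18, 17, 24, None, None, 21, 34, 20, None, 25, 48, None, None, None, 27, 38]
Rule: A leaf has 0 children.
Per-node child counts:
  node 18: 2 child(ren)
  node 17: 0 child(ren)
  node 24: 2 child(ren)
  node 21: 1 child(ren)
  node 20: 0 child(ren)
  node 34: 2 child(ren)
  node 25: 1 child(ren)
  node 27: 0 child(ren)
  node 48: 1 child(ren)
  node 38: 0 child(ren)
Matching nodes: [17, 20, 27, 38]
Count of leaf nodes: 4


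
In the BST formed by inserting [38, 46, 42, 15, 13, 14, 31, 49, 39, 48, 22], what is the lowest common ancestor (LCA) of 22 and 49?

Tree insertion order: [38, 46, 42, 15, 13, 14, 31, 49, 39, 48, 22]
Tree (level-order array): [38, 15, 46, 13, 31, 42, 49, None, 14, 22, None, 39, None, 48]
In a BST, the LCA of p=22, q=49 is the first node v on the
root-to-leaf path with p <= v <= q (go left if both < v, right if both > v).
Walk from root:
  at 38: 22 <= 38 <= 49, this is the LCA
LCA = 38


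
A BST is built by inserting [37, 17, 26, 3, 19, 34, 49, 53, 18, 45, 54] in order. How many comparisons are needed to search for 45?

Search path for 45: 37 -> 49 -> 45
Found: True
Comparisons: 3


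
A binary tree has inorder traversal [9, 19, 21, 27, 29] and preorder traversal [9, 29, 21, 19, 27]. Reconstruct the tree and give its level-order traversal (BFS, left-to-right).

Inorder:  [9, 19, 21, 27, 29]
Preorder: [9, 29, 21, 19, 27]
Algorithm: preorder visits root first, so consume preorder in order;
for each root, split the current inorder slice at that value into
left-subtree inorder and right-subtree inorder, then recurse.
Recursive splits:
  root=9; inorder splits into left=[], right=[19, 21, 27, 29]
  root=29; inorder splits into left=[19, 21, 27], right=[]
  root=21; inorder splits into left=[19], right=[27]
  root=19; inorder splits into left=[], right=[]
  root=27; inorder splits into left=[], right=[]
Reconstructed level-order: [9, 29, 21, 19, 27]


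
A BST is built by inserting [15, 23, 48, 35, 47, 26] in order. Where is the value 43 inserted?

Starting tree (level order): [15, None, 23, None, 48, 35, None, 26, 47]
Insertion path: 15 -> 23 -> 48 -> 35 -> 47
Result: insert 43 as left child of 47
Final tree (level order): [15, None, 23, None, 48, 35, None, 26, 47, None, None, 43]


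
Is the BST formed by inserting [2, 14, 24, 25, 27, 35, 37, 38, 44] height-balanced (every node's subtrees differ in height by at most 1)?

Tree (level-order array): [2, None, 14, None, 24, None, 25, None, 27, None, 35, None, 37, None, 38, None, 44]
Definition: a tree is height-balanced if, at every node, |h(left) - h(right)| <= 1 (empty subtree has height -1).
Bottom-up per-node check:
  node 44: h_left=-1, h_right=-1, diff=0 [OK], height=0
  node 38: h_left=-1, h_right=0, diff=1 [OK], height=1
  node 37: h_left=-1, h_right=1, diff=2 [FAIL (|-1-1|=2 > 1)], height=2
  node 35: h_left=-1, h_right=2, diff=3 [FAIL (|-1-2|=3 > 1)], height=3
  node 27: h_left=-1, h_right=3, diff=4 [FAIL (|-1-3|=4 > 1)], height=4
  node 25: h_left=-1, h_right=4, diff=5 [FAIL (|-1-4|=5 > 1)], height=5
  node 24: h_left=-1, h_right=5, diff=6 [FAIL (|-1-5|=6 > 1)], height=6
  node 14: h_left=-1, h_right=6, diff=7 [FAIL (|-1-6|=7 > 1)], height=7
  node 2: h_left=-1, h_right=7, diff=8 [FAIL (|-1-7|=8 > 1)], height=8
Node 37 violates the condition: |-1 - 1| = 2 > 1.
Result: Not balanced


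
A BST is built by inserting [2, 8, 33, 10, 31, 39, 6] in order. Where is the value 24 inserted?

Starting tree (level order): [2, None, 8, 6, 33, None, None, 10, 39, None, 31]
Insertion path: 2 -> 8 -> 33 -> 10 -> 31
Result: insert 24 as left child of 31
Final tree (level order): [2, None, 8, 6, 33, None, None, 10, 39, None, 31, None, None, 24]


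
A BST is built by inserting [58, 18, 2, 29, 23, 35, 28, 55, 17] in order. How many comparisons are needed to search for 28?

Search path for 28: 58 -> 18 -> 29 -> 23 -> 28
Found: True
Comparisons: 5


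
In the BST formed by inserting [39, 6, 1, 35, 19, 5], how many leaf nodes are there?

Tree built from: [39, 6, 1, 35, 19, 5]
Tree (level-order array): [39, 6, None, 1, 35, None, 5, 19]
Rule: A leaf has 0 children.
Per-node child counts:
  node 39: 1 child(ren)
  node 6: 2 child(ren)
  node 1: 1 child(ren)
  node 5: 0 child(ren)
  node 35: 1 child(ren)
  node 19: 0 child(ren)
Matching nodes: [5, 19]
Count of leaf nodes: 2


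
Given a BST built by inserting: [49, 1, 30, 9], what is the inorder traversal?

Tree insertion order: [49, 1, 30, 9]
Tree (level-order array): [49, 1, None, None, 30, 9]
Inorder traversal: [1, 9, 30, 49]


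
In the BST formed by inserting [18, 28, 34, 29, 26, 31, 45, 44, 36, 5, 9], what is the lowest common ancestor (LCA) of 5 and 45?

Tree insertion order: [18, 28, 34, 29, 26, 31, 45, 44, 36, 5, 9]
Tree (level-order array): [18, 5, 28, None, 9, 26, 34, None, None, None, None, 29, 45, None, 31, 44, None, None, None, 36]
In a BST, the LCA of p=5, q=45 is the first node v on the
root-to-leaf path with p <= v <= q (go left if both < v, right if both > v).
Walk from root:
  at 18: 5 <= 18 <= 45, this is the LCA
LCA = 18


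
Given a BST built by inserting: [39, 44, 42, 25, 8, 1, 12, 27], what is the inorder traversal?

Tree insertion order: [39, 44, 42, 25, 8, 1, 12, 27]
Tree (level-order array): [39, 25, 44, 8, 27, 42, None, 1, 12]
Inorder traversal: [1, 8, 12, 25, 27, 39, 42, 44]


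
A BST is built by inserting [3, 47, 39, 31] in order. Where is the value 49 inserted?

Starting tree (level order): [3, None, 47, 39, None, 31]
Insertion path: 3 -> 47
Result: insert 49 as right child of 47
Final tree (level order): [3, None, 47, 39, 49, 31]


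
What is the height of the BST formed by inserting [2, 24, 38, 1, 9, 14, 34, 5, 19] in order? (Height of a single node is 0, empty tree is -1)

Insertion order: [2, 24, 38, 1, 9, 14, 34, 5, 19]
Tree (level-order array): [2, 1, 24, None, None, 9, 38, 5, 14, 34, None, None, None, None, 19]
Compute height bottom-up (empty subtree = -1):
  height(1) = 1 + max(-1, -1) = 0
  height(5) = 1 + max(-1, -1) = 0
  height(19) = 1 + max(-1, -1) = 0
  height(14) = 1 + max(-1, 0) = 1
  height(9) = 1 + max(0, 1) = 2
  height(34) = 1 + max(-1, -1) = 0
  height(38) = 1 + max(0, -1) = 1
  height(24) = 1 + max(2, 1) = 3
  height(2) = 1 + max(0, 3) = 4
Height = 4


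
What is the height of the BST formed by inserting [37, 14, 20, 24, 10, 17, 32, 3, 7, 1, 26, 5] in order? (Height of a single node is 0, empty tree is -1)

Insertion order: [37, 14, 20, 24, 10, 17, 32, 3, 7, 1, 26, 5]
Tree (level-order array): [37, 14, None, 10, 20, 3, None, 17, 24, 1, 7, None, None, None, 32, None, None, 5, None, 26]
Compute height bottom-up (empty subtree = -1):
  height(1) = 1 + max(-1, -1) = 0
  height(5) = 1 + max(-1, -1) = 0
  height(7) = 1 + max(0, -1) = 1
  height(3) = 1 + max(0, 1) = 2
  height(10) = 1 + max(2, -1) = 3
  height(17) = 1 + max(-1, -1) = 0
  height(26) = 1 + max(-1, -1) = 0
  height(32) = 1 + max(0, -1) = 1
  height(24) = 1 + max(-1, 1) = 2
  height(20) = 1 + max(0, 2) = 3
  height(14) = 1 + max(3, 3) = 4
  height(37) = 1 + max(4, -1) = 5
Height = 5


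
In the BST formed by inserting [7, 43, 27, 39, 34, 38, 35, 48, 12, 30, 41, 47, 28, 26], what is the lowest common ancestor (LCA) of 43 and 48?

Tree insertion order: [7, 43, 27, 39, 34, 38, 35, 48, 12, 30, 41, 47, 28, 26]
Tree (level-order array): [7, None, 43, 27, 48, 12, 39, 47, None, None, 26, 34, 41, None, None, None, None, 30, 38, None, None, 28, None, 35]
In a BST, the LCA of p=43, q=48 is the first node v on the
root-to-leaf path with p <= v <= q (go left if both < v, right if both > v).
Walk from root:
  at 7: both 43 and 48 > 7, go right
  at 43: 43 <= 43 <= 48, this is the LCA
LCA = 43


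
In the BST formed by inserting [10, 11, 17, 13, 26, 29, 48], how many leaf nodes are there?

Tree built from: [10, 11, 17, 13, 26, 29, 48]
Tree (level-order array): [10, None, 11, None, 17, 13, 26, None, None, None, 29, None, 48]
Rule: A leaf has 0 children.
Per-node child counts:
  node 10: 1 child(ren)
  node 11: 1 child(ren)
  node 17: 2 child(ren)
  node 13: 0 child(ren)
  node 26: 1 child(ren)
  node 29: 1 child(ren)
  node 48: 0 child(ren)
Matching nodes: [13, 48]
Count of leaf nodes: 2


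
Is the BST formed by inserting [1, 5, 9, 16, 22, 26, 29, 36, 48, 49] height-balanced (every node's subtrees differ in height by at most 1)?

Tree (level-order array): [1, None, 5, None, 9, None, 16, None, 22, None, 26, None, 29, None, 36, None, 48, None, 49]
Definition: a tree is height-balanced if, at every node, |h(left) - h(right)| <= 1 (empty subtree has height -1).
Bottom-up per-node check:
  node 49: h_left=-1, h_right=-1, diff=0 [OK], height=0
  node 48: h_left=-1, h_right=0, diff=1 [OK], height=1
  node 36: h_left=-1, h_right=1, diff=2 [FAIL (|-1-1|=2 > 1)], height=2
  node 29: h_left=-1, h_right=2, diff=3 [FAIL (|-1-2|=3 > 1)], height=3
  node 26: h_left=-1, h_right=3, diff=4 [FAIL (|-1-3|=4 > 1)], height=4
  node 22: h_left=-1, h_right=4, diff=5 [FAIL (|-1-4|=5 > 1)], height=5
  node 16: h_left=-1, h_right=5, diff=6 [FAIL (|-1-5|=6 > 1)], height=6
  node 9: h_left=-1, h_right=6, diff=7 [FAIL (|-1-6|=7 > 1)], height=7
  node 5: h_left=-1, h_right=7, diff=8 [FAIL (|-1-7|=8 > 1)], height=8
  node 1: h_left=-1, h_right=8, diff=9 [FAIL (|-1-8|=9 > 1)], height=9
Node 36 violates the condition: |-1 - 1| = 2 > 1.
Result: Not balanced


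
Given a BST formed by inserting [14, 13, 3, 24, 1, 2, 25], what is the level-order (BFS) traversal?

Tree insertion order: [14, 13, 3, 24, 1, 2, 25]
Tree (level-order array): [14, 13, 24, 3, None, None, 25, 1, None, None, None, None, 2]
BFS from the root, enqueuing left then right child of each popped node:
  queue [14] -> pop 14, enqueue [13, 24], visited so far: [14]
  queue [13, 24] -> pop 13, enqueue [3], visited so far: [14, 13]
  queue [24, 3] -> pop 24, enqueue [25], visited so far: [14, 13, 24]
  queue [3, 25] -> pop 3, enqueue [1], visited so far: [14, 13, 24, 3]
  queue [25, 1] -> pop 25, enqueue [none], visited so far: [14, 13, 24, 3, 25]
  queue [1] -> pop 1, enqueue [2], visited so far: [14, 13, 24, 3, 25, 1]
  queue [2] -> pop 2, enqueue [none], visited so far: [14, 13, 24, 3, 25, 1, 2]
Result: [14, 13, 24, 3, 25, 1, 2]


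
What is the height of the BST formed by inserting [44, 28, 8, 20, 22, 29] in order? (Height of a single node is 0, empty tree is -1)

Insertion order: [44, 28, 8, 20, 22, 29]
Tree (level-order array): [44, 28, None, 8, 29, None, 20, None, None, None, 22]
Compute height bottom-up (empty subtree = -1):
  height(22) = 1 + max(-1, -1) = 0
  height(20) = 1 + max(-1, 0) = 1
  height(8) = 1 + max(-1, 1) = 2
  height(29) = 1 + max(-1, -1) = 0
  height(28) = 1 + max(2, 0) = 3
  height(44) = 1 + max(3, -1) = 4
Height = 4


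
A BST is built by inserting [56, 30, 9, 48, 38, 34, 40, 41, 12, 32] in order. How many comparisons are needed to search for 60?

Search path for 60: 56
Found: False
Comparisons: 1


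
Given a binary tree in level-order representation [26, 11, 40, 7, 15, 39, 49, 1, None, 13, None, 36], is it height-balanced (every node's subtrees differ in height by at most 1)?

Tree (level-order array): [26, 11, 40, 7, 15, 39, 49, 1, None, 13, None, 36]
Definition: a tree is height-balanced if, at every node, |h(left) - h(right)| <= 1 (empty subtree has height -1).
Bottom-up per-node check:
  node 1: h_left=-1, h_right=-1, diff=0 [OK], height=0
  node 7: h_left=0, h_right=-1, diff=1 [OK], height=1
  node 13: h_left=-1, h_right=-1, diff=0 [OK], height=0
  node 15: h_left=0, h_right=-1, diff=1 [OK], height=1
  node 11: h_left=1, h_right=1, diff=0 [OK], height=2
  node 36: h_left=-1, h_right=-1, diff=0 [OK], height=0
  node 39: h_left=0, h_right=-1, diff=1 [OK], height=1
  node 49: h_left=-1, h_right=-1, diff=0 [OK], height=0
  node 40: h_left=1, h_right=0, diff=1 [OK], height=2
  node 26: h_left=2, h_right=2, diff=0 [OK], height=3
All nodes satisfy the balance condition.
Result: Balanced


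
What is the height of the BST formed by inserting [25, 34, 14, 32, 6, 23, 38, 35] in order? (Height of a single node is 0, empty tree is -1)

Insertion order: [25, 34, 14, 32, 6, 23, 38, 35]
Tree (level-order array): [25, 14, 34, 6, 23, 32, 38, None, None, None, None, None, None, 35]
Compute height bottom-up (empty subtree = -1):
  height(6) = 1 + max(-1, -1) = 0
  height(23) = 1 + max(-1, -1) = 0
  height(14) = 1 + max(0, 0) = 1
  height(32) = 1 + max(-1, -1) = 0
  height(35) = 1 + max(-1, -1) = 0
  height(38) = 1 + max(0, -1) = 1
  height(34) = 1 + max(0, 1) = 2
  height(25) = 1 + max(1, 2) = 3
Height = 3


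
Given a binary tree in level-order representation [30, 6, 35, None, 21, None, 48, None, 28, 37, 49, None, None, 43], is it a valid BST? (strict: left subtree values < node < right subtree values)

Level-order array: [30, 6, 35, None, 21, None, 48, None, 28, 37, 49, None, None, 43]
Validate using subtree bounds (lo, hi): at each node, require lo < value < hi,
then recurse left with hi=value and right with lo=value.
Preorder trace (stopping at first violation):
  at node 30 with bounds (-inf, +inf): OK
  at node 6 with bounds (-inf, 30): OK
  at node 21 with bounds (6, 30): OK
  at node 28 with bounds (21, 30): OK
  at node 35 with bounds (30, +inf): OK
  at node 48 with bounds (35, +inf): OK
  at node 37 with bounds (35, 48): OK
  at node 43 with bounds (35, 37): VIOLATION
Node 43 violates its bound: not (35 < 43 < 37).
Result: Not a valid BST


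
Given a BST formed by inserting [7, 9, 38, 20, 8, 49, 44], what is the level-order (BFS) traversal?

Tree insertion order: [7, 9, 38, 20, 8, 49, 44]
Tree (level-order array): [7, None, 9, 8, 38, None, None, 20, 49, None, None, 44]
BFS from the root, enqueuing left then right child of each popped node:
  queue [7] -> pop 7, enqueue [9], visited so far: [7]
  queue [9] -> pop 9, enqueue [8, 38], visited so far: [7, 9]
  queue [8, 38] -> pop 8, enqueue [none], visited so far: [7, 9, 8]
  queue [38] -> pop 38, enqueue [20, 49], visited so far: [7, 9, 8, 38]
  queue [20, 49] -> pop 20, enqueue [none], visited so far: [7, 9, 8, 38, 20]
  queue [49] -> pop 49, enqueue [44], visited so far: [7, 9, 8, 38, 20, 49]
  queue [44] -> pop 44, enqueue [none], visited so far: [7, 9, 8, 38, 20, 49, 44]
Result: [7, 9, 8, 38, 20, 49, 44]


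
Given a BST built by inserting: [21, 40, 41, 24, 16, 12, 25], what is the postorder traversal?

Tree insertion order: [21, 40, 41, 24, 16, 12, 25]
Tree (level-order array): [21, 16, 40, 12, None, 24, 41, None, None, None, 25]
Postorder traversal: [12, 16, 25, 24, 41, 40, 21]


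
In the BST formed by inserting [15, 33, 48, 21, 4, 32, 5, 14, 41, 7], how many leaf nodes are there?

Tree built from: [15, 33, 48, 21, 4, 32, 5, 14, 41, 7]
Tree (level-order array): [15, 4, 33, None, 5, 21, 48, None, 14, None, 32, 41, None, 7]
Rule: A leaf has 0 children.
Per-node child counts:
  node 15: 2 child(ren)
  node 4: 1 child(ren)
  node 5: 1 child(ren)
  node 14: 1 child(ren)
  node 7: 0 child(ren)
  node 33: 2 child(ren)
  node 21: 1 child(ren)
  node 32: 0 child(ren)
  node 48: 1 child(ren)
  node 41: 0 child(ren)
Matching nodes: [7, 32, 41]
Count of leaf nodes: 3


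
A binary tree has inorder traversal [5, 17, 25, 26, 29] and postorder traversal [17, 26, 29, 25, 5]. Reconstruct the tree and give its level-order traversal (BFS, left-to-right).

Inorder:   [5, 17, 25, 26, 29]
Postorder: [17, 26, 29, 25, 5]
Algorithm: postorder visits root last, so walk postorder right-to-left;
each value is the root of the current inorder slice — split it at that
value, recurse on the right subtree first, then the left.
Recursive splits:
  root=5; inorder splits into left=[], right=[17, 25, 26, 29]
  root=25; inorder splits into left=[17], right=[26, 29]
  root=29; inorder splits into left=[26], right=[]
  root=26; inorder splits into left=[], right=[]
  root=17; inorder splits into left=[], right=[]
Reconstructed level-order: [5, 25, 17, 29, 26]


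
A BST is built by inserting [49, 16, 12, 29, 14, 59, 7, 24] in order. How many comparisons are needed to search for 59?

Search path for 59: 49 -> 59
Found: True
Comparisons: 2


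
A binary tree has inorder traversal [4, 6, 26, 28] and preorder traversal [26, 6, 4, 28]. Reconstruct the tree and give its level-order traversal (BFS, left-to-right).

Inorder:  [4, 6, 26, 28]
Preorder: [26, 6, 4, 28]
Algorithm: preorder visits root first, so consume preorder in order;
for each root, split the current inorder slice at that value into
left-subtree inorder and right-subtree inorder, then recurse.
Recursive splits:
  root=26; inorder splits into left=[4, 6], right=[28]
  root=6; inorder splits into left=[4], right=[]
  root=4; inorder splits into left=[], right=[]
  root=28; inorder splits into left=[], right=[]
Reconstructed level-order: [26, 6, 28, 4]


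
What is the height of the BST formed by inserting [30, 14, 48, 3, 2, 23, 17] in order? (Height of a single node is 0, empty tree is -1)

Insertion order: [30, 14, 48, 3, 2, 23, 17]
Tree (level-order array): [30, 14, 48, 3, 23, None, None, 2, None, 17]
Compute height bottom-up (empty subtree = -1):
  height(2) = 1 + max(-1, -1) = 0
  height(3) = 1 + max(0, -1) = 1
  height(17) = 1 + max(-1, -1) = 0
  height(23) = 1 + max(0, -1) = 1
  height(14) = 1 + max(1, 1) = 2
  height(48) = 1 + max(-1, -1) = 0
  height(30) = 1 + max(2, 0) = 3
Height = 3


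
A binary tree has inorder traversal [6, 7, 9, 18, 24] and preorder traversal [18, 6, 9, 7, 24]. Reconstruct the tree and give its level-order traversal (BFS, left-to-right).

Inorder:  [6, 7, 9, 18, 24]
Preorder: [18, 6, 9, 7, 24]
Algorithm: preorder visits root first, so consume preorder in order;
for each root, split the current inorder slice at that value into
left-subtree inorder and right-subtree inorder, then recurse.
Recursive splits:
  root=18; inorder splits into left=[6, 7, 9], right=[24]
  root=6; inorder splits into left=[], right=[7, 9]
  root=9; inorder splits into left=[7], right=[]
  root=7; inorder splits into left=[], right=[]
  root=24; inorder splits into left=[], right=[]
Reconstructed level-order: [18, 6, 24, 9, 7]


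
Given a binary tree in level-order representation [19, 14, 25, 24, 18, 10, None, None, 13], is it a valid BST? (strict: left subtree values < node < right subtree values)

Level-order array: [19, 14, 25, 24, 18, 10, None, None, 13]
Validate using subtree bounds (lo, hi): at each node, require lo < value < hi,
then recurse left with hi=value and right with lo=value.
Preorder trace (stopping at first violation):
  at node 19 with bounds (-inf, +inf): OK
  at node 14 with bounds (-inf, 19): OK
  at node 24 with bounds (-inf, 14): VIOLATION
Node 24 violates its bound: not (-inf < 24 < 14).
Result: Not a valid BST


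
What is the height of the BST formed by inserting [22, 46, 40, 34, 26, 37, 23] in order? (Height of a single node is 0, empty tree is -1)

Insertion order: [22, 46, 40, 34, 26, 37, 23]
Tree (level-order array): [22, None, 46, 40, None, 34, None, 26, 37, 23]
Compute height bottom-up (empty subtree = -1):
  height(23) = 1 + max(-1, -1) = 0
  height(26) = 1 + max(0, -1) = 1
  height(37) = 1 + max(-1, -1) = 0
  height(34) = 1 + max(1, 0) = 2
  height(40) = 1 + max(2, -1) = 3
  height(46) = 1 + max(3, -1) = 4
  height(22) = 1 + max(-1, 4) = 5
Height = 5


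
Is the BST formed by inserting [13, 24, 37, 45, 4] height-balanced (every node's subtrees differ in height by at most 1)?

Tree (level-order array): [13, 4, 24, None, None, None, 37, None, 45]
Definition: a tree is height-balanced if, at every node, |h(left) - h(right)| <= 1 (empty subtree has height -1).
Bottom-up per-node check:
  node 4: h_left=-1, h_right=-1, diff=0 [OK], height=0
  node 45: h_left=-1, h_right=-1, diff=0 [OK], height=0
  node 37: h_left=-1, h_right=0, diff=1 [OK], height=1
  node 24: h_left=-1, h_right=1, diff=2 [FAIL (|-1-1|=2 > 1)], height=2
  node 13: h_left=0, h_right=2, diff=2 [FAIL (|0-2|=2 > 1)], height=3
Node 24 violates the condition: |-1 - 1| = 2 > 1.
Result: Not balanced


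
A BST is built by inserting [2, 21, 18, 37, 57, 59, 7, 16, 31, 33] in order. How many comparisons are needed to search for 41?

Search path for 41: 2 -> 21 -> 37 -> 57
Found: False
Comparisons: 4


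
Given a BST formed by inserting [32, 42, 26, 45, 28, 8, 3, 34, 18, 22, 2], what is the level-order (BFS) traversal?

Tree insertion order: [32, 42, 26, 45, 28, 8, 3, 34, 18, 22, 2]
Tree (level-order array): [32, 26, 42, 8, 28, 34, 45, 3, 18, None, None, None, None, None, None, 2, None, None, 22]
BFS from the root, enqueuing left then right child of each popped node:
  queue [32] -> pop 32, enqueue [26, 42], visited so far: [32]
  queue [26, 42] -> pop 26, enqueue [8, 28], visited so far: [32, 26]
  queue [42, 8, 28] -> pop 42, enqueue [34, 45], visited so far: [32, 26, 42]
  queue [8, 28, 34, 45] -> pop 8, enqueue [3, 18], visited so far: [32, 26, 42, 8]
  queue [28, 34, 45, 3, 18] -> pop 28, enqueue [none], visited so far: [32, 26, 42, 8, 28]
  queue [34, 45, 3, 18] -> pop 34, enqueue [none], visited so far: [32, 26, 42, 8, 28, 34]
  queue [45, 3, 18] -> pop 45, enqueue [none], visited so far: [32, 26, 42, 8, 28, 34, 45]
  queue [3, 18] -> pop 3, enqueue [2], visited so far: [32, 26, 42, 8, 28, 34, 45, 3]
  queue [18, 2] -> pop 18, enqueue [22], visited so far: [32, 26, 42, 8, 28, 34, 45, 3, 18]
  queue [2, 22] -> pop 2, enqueue [none], visited so far: [32, 26, 42, 8, 28, 34, 45, 3, 18, 2]
  queue [22] -> pop 22, enqueue [none], visited so far: [32, 26, 42, 8, 28, 34, 45, 3, 18, 2, 22]
Result: [32, 26, 42, 8, 28, 34, 45, 3, 18, 2, 22]


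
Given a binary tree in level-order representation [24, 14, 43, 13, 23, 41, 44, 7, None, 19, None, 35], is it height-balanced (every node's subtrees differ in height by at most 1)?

Tree (level-order array): [24, 14, 43, 13, 23, 41, 44, 7, None, 19, None, 35]
Definition: a tree is height-balanced if, at every node, |h(left) - h(right)| <= 1 (empty subtree has height -1).
Bottom-up per-node check:
  node 7: h_left=-1, h_right=-1, diff=0 [OK], height=0
  node 13: h_left=0, h_right=-1, diff=1 [OK], height=1
  node 19: h_left=-1, h_right=-1, diff=0 [OK], height=0
  node 23: h_left=0, h_right=-1, diff=1 [OK], height=1
  node 14: h_left=1, h_right=1, diff=0 [OK], height=2
  node 35: h_left=-1, h_right=-1, diff=0 [OK], height=0
  node 41: h_left=0, h_right=-1, diff=1 [OK], height=1
  node 44: h_left=-1, h_right=-1, diff=0 [OK], height=0
  node 43: h_left=1, h_right=0, diff=1 [OK], height=2
  node 24: h_left=2, h_right=2, diff=0 [OK], height=3
All nodes satisfy the balance condition.
Result: Balanced


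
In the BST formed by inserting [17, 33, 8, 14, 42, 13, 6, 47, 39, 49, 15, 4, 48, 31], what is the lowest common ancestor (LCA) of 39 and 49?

Tree insertion order: [17, 33, 8, 14, 42, 13, 6, 47, 39, 49, 15, 4, 48, 31]
Tree (level-order array): [17, 8, 33, 6, 14, 31, 42, 4, None, 13, 15, None, None, 39, 47, None, None, None, None, None, None, None, None, None, 49, 48]
In a BST, the LCA of p=39, q=49 is the first node v on the
root-to-leaf path with p <= v <= q (go left if both < v, right if both > v).
Walk from root:
  at 17: both 39 and 49 > 17, go right
  at 33: both 39 and 49 > 33, go right
  at 42: 39 <= 42 <= 49, this is the LCA
LCA = 42


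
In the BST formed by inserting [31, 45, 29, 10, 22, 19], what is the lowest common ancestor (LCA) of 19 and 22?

Tree insertion order: [31, 45, 29, 10, 22, 19]
Tree (level-order array): [31, 29, 45, 10, None, None, None, None, 22, 19]
In a BST, the LCA of p=19, q=22 is the first node v on the
root-to-leaf path with p <= v <= q (go left if both < v, right if both > v).
Walk from root:
  at 31: both 19 and 22 < 31, go left
  at 29: both 19 and 22 < 29, go left
  at 10: both 19 and 22 > 10, go right
  at 22: 19 <= 22 <= 22, this is the LCA
LCA = 22


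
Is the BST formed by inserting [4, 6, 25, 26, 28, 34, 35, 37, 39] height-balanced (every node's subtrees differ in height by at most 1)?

Tree (level-order array): [4, None, 6, None, 25, None, 26, None, 28, None, 34, None, 35, None, 37, None, 39]
Definition: a tree is height-balanced if, at every node, |h(left) - h(right)| <= 1 (empty subtree has height -1).
Bottom-up per-node check:
  node 39: h_left=-1, h_right=-1, diff=0 [OK], height=0
  node 37: h_left=-1, h_right=0, diff=1 [OK], height=1
  node 35: h_left=-1, h_right=1, diff=2 [FAIL (|-1-1|=2 > 1)], height=2
  node 34: h_left=-1, h_right=2, diff=3 [FAIL (|-1-2|=3 > 1)], height=3
  node 28: h_left=-1, h_right=3, diff=4 [FAIL (|-1-3|=4 > 1)], height=4
  node 26: h_left=-1, h_right=4, diff=5 [FAIL (|-1-4|=5 > 1)], height=5
  node 25: h_left=-1, h_right=5, diff=6 [FAIL (|-1-5|=6 > 1)], height=6
  node 6: h_left=-1, h_right=6, diff=7 [FAIL (|-1-6|=7 > 1)], height=7
  node 4: h_left=-1, h_right=7, diff=8 [FAIL (|-1-7|=8 > 1)], height=8
Node 35 violates the condition: |-1 - 1| = 2 > 1.
Result: Not balanced


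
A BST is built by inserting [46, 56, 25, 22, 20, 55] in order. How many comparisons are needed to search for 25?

Search path for 25: 46 -> 25
Found: True
Comparisons: 2


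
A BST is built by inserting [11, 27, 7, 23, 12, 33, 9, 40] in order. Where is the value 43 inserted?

Starting tree (level order): [11, 7, 27, None, 9, 23, 33, None, None, 12, None, None, 40]
Insertion path: 11 -> 27 -> 33 -> 40
Result: insert 43 as right child of 40
Final tree (level order): [11, 7, 27, None, 9, 23, 33, None, None, 12, None, None, 40, None, None, None, 43]


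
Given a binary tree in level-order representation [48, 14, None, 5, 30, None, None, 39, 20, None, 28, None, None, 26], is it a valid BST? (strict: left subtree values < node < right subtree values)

Level-order array: [48, 14, None, 5, 30, None, None, 39, 20, None, 28, None, None, 26]
Validate using subtree bounds (lo, hi): at each node, require lo < value < hi,
then recurse left with hi=value and right with lo=value.
Preorder trace (stopping at first violation):
  at node 48 with bounds (-inf, +inf): OK
  at node 14 with bounds (-inf, 48): OK
  at node 5 with bounds (-inf, 14): OK
  at node 30 with bounds (14, 48): OK
  at node 39 with bounds (14, 30): VIOLATION
Node 39 violates its bound: not (14 < 39 < 30).
Result: Not a valid BST


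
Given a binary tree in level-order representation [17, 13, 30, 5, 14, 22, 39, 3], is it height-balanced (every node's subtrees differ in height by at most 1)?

Tree (level-order array): [17, 13, 30, 5, 14, 22, 39, 3]
Definition: a tree is height-balanced if, at every node, |h(left) - h(right)| <= 1 (empty subtree has height -1).
Bottom-up per-node check:
  node 3: h_left=-1, h_right=-1, diff=0 [OK], height=0
  node 5: h_left=0, h_right=-1, diff=1 [OK], height=1
  node 14: h_left=-1, h_right=-1, diff=0 [OK], height=0
  node 13: h_left=1, h_right=0, diff=1 [OK], height=2
  node 22: h_left=-1, h_right=-1, diff=0 [OK], height=0
  node 39: h_left=-1, h_right=-1, diff=0 [OK], height=0
  node 30: h_left=0, h_right=0, diff=0 [OK], height=1
  node 17: h_left=2, h_right=1, diff=1 [OK], height=3
All nodes satisfy the balance condition.
Result: Balanced


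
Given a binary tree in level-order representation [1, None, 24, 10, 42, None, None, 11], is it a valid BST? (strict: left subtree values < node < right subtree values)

Level-order array: [1, None, 24, 10, 42, None, None, 11]
Validate using subtree bounds (lo, hi): at each node, require lo < value < hi,
then recurse left with hi=value and right with lo=value.
Preorder trace (stopping at first violation):
  at node 1 with bounds (-inf, +inf): OK
  at node 24 with bounds (1, +inf): OK
  at node 10 with bounds (1, 24): OK
  at node 42 with bounds (24, +inf): OK
  at node 11 with bounds (24, 42): VIOLATION
Node 11 violates its bound: not (24 < 11 < 42).
Result: Not a valid BST


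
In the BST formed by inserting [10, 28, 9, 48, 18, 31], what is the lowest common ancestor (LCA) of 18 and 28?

Tree insertion order: [10, 28, 9, 48, 18, 31]
Tree (level-order array): [10, 9, 28, None, None, 18, 48, None, None, 31]
In a BST, the LCA of p=18, q=28 is the first node v on the
root-to-leaf path with p <= v <= q (go left if both < v, right if both > v).
Walk from root:
  at 10: both 18 and 28 > 10, go right
  at 28: 18 <= 28 <= 28, this is the LCA
LCA = 28


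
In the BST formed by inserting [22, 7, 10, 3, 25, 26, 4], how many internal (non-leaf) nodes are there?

Tree built from: [22, 7, 10, 3, 25, 26, 4]
Tree (level-order array): [22, 7, 25, 3, 10, None, 26, None, 4]
Rule: An internal node has at least one child.
Per-node child counts:
  node 22: 2 child(ren)
  node 7: 2 child(ren)
  node 3: 1 child(ren)
  node 4: 0 child(ren)
  node 10: 0 child(ren)
  node 25: 1 child(ren)
  node 26: 0 child(ren)
Matching nodes: [22, 7, 3, 25]
Count of internal (non-leaf) nodes: 4


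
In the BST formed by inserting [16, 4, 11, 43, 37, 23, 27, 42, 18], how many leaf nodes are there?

Tree built from: [16, 4, 11, 43, 37, 23, 27, 42, 18]
Tree (level-order array): [16, 4, 43, None, 11, 37, None, None, None, 23, 42, 18, 27]
Rule: A leaf has 0 children.
Per-node child counts:
  node 16: 2 child(ren)
  node 4: 1 child(ren)
  node 11: 0 child(ren)
  node 43: 1 child(ren)
  node 37: 2 child(ren)
  node 23: 2 child(ren)
  node 18: 0 child(ren)
  node 27: 0 child(ren)
  node 42: 0 child(ren)
Matching nodes: [11, 18, 27, 42]
Count of leaf nodes: 4


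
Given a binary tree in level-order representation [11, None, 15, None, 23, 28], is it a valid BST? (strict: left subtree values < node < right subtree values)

Level-order array: [11, None, 15, None, 23, 28]
Validate using subtree bounds (lo, hi): at each node, require lo < value < hi,
then recurse left with hi=value and right with lo=value.
Preorder trace (stopping at first violation):
  at node 11 with bounds (-inf, +inf): OK
  at node 15 with bounds (11, +inf): OK
  at node 23 with bounds (15, +inf): OK
  at node 28 with bounds (15, 23): VIOLATION
Node 28 violates its bound: not (15 < 28 < 23).
Result: Not a valid BST


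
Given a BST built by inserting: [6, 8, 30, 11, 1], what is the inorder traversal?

Tree insertion order: [6, 8, 30, 11, 1]
Tree (level-order array): [6, 1, 8, None, None, None, 30, 11]
Inorder traversal: [1, 6, 8, 11, 30]


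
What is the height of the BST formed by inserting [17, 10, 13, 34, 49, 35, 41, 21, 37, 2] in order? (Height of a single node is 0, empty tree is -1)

Insertion order: [17, 10, 13, 34, 49, 35, 41, 21, 37, 2]
Tree (level-order array): [17, 10, 34, 2, 13, 21, 49, None, None, None, None, None, None, 35, None, None, 41, 37]
Compute height bottom-up (empty subtree = -1):
  height(2) = 1 + max(-1, -1) = 0
  height(13) = 1 + max(-1, -1) = 0
  height(10) = 1 + max(0, 0) = 1
  height(21) = 1 + max(-1, -1) = 0
  height(37) = 1 + max(-1, -1) = 0
  height(41) = 1 + max(0, -1) = 1
  height(35) = 1 + max(-1, 1) = 2
  height(49) = 1 + max(2, -1) = 3
  height(34) = 1 + max(0, 3) = 4
  height(17) = 1 + max(1, 4) = 5
Height = 5


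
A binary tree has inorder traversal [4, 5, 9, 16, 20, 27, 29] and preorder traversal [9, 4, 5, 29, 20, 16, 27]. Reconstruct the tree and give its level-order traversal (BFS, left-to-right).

Inorder:  [4, 5, 9, 16, 20, 27, 29]
Preorder: [9, 4, 5, 29, 20, 16, 27]
Algorithm: preorder visits root first, so consume preorder in order;
for each root, split the current inorder slice at that value into
left-subtree inorder and right-subtree inorder, then recurse.
Recursive splits:
  root=9; inorder splits into left=[4, 5], right=[16, 20, 27, 29]
  root=4; inorder splits into left=[], right=[5]
  root=5; inorder splits into left=[], right=[]
  root=29; inorder splits into left=[16, 20, 27], right=[]
  root=20; inorder splits into left=[16], right=[27]
  root=16; inorder splits into left=[], right=[]
  root=27; inorder splits into left=[], right=[]
Reconstructed level-order: [9, 4, 29, 5, 20, 16, 27]


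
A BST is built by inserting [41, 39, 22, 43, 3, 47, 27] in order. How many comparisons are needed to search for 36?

Search path for 36: 41 -> 39 -> 22 -> 27
Found: False
Comparisons: 4


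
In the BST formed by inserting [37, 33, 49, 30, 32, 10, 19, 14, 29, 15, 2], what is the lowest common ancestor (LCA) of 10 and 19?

Tree insertion order: [37, 33, 49, 30, 32, 10, 19, 14, 29, 15, 2]
Tree (level-order array): [37, 33, 49, 30, None, None, None, 10, 32, 2, 19, None, None, None, None, 14, 29, None, 15]
In a BST, the LCA of p=10, q=19 is the first node v on the
root-to-leaf path with p <= v <= q (go left if both < v, right if both > v).
Walk from root:
  at 37: both 10 and 19 < 37, go left
  at 33: both 10 and 19 < 33, go left
  at 30: both 10 and 19 < 30, go left
  at 10: 10 <= 10 <= 19, this is the LCA
LCA = 10


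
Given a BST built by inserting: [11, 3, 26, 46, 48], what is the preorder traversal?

Tree insertion order: [11, 3, 26, 46, 48]
Tree (level-order array): [11, 3, 26, None, None, None, 46, None, 48]
Preorder traversal: [11, 3, 26, 46, 48]


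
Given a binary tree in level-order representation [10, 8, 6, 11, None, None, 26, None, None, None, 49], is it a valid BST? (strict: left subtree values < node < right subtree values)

Level-order array: [10, 8, 6, 11, None, None, 26, None, None, None, 49]
Validate using subtree bounds (lo, hi): at each node, require lo < value < hi,
then recurse left with hi=value and right with lo=value.
Preorder trace (stopping at first violation):
  at node 10 with bounds (-inf, +inf): OK
  at node 8 with bounds (-inf, 10): OK
  at node 11 with bounds (-inf, 8): VIOLATION
Node 11 violates its bound: not (-inf < 11 < 8).
Result: Not a valid BST


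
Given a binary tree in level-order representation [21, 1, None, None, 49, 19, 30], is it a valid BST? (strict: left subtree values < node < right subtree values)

Level-order array: [21, 1, None, None, 49, 19, 30]
Validate using subtree bounds (lo, hi): at each node, require lo < value < hi,
then recurse left with hi=value and right with lo=value.
Preorder trace (stopping at first violation):
  at node 21 with bounds (-inf, +inf): OK
  at node 1 with bounds (-inf, 21): OK
  at node 49 with bounds (1, 21): VIOLATION
Node 49 violates its bound: not (1 < 49 < 21).
Result: Not a valid BST


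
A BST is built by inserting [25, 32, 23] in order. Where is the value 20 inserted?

Starting tree (level order): [25, 23, 32]
Insertion path: 25 -> 23
Result: insert 20 as left child of 23
Final tree (level order): [25, 23, 32, 20]


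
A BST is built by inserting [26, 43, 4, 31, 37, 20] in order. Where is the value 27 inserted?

Starting tree (level order): [26, 4, 43, None, 20, 31, None, None, None, None, 37]
Insertion path: 26 -> 43 -> 31
Result: insert 27 as left child of 31
Final tree (level order): [26, 4, 43, None, 20, 31, None, None, None, 27, 37]


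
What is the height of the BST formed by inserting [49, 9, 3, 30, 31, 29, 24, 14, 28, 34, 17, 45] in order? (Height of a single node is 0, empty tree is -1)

Insertion order: [49, 9, 3, 30, 31, 29, 24, 14, 28, 34, 17, 45]
Tree (level-order array): [49, 9, None, 3, 30, None, None, 29, 31, 24, None, None, 34, 14, 28, None, 45, None, 17]
Compute height bottom-up (empty subtree = -1):
  height(3) = 1 + max(-1, -1) = 0
  height(17) = 1 + max(-1, -1) = 0
  height(14) = 1 + max(-1, 0) = 1
  height(28) = 1 + max(-1, -1) = 0
  height(24) = 1 + max(1, 0) = 2
  height(29) = 1 + max(2, -1) = 3
  height(45) = 1 + max(-1, -1) = 0
  height(34) = 1 + max(-1, 0) = 1
  height(31) = 1 + max(-1, 1) = 2
  height(30) = 1 + max(3, 2) = 4
  height(9) = 1 + max(0, 4) = 5
  height(49) = 1 + max(5, -1) = 6
Height = 6


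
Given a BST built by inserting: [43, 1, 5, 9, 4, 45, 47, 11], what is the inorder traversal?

Tree insertion order: [43, 1, 5, 9, 4, 45, 47, 11]
Tree (level-order array): [43, 1, 45, None, 5, None, 47, 4, 9, None, None, None, None, None, 11]
Inorder traversal: [1, 4, 5, 9, 11, 43, 45, 47]


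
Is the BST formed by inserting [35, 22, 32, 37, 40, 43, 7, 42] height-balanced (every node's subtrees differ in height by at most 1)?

Tree (level-order array): [35, 22, 37, 7, 32, None, 40, None, None, None, None, None, 43, 42]
Definition: a tree is height-balanced if, at every node, |h(left) - h(right)| <= 1 (empty subtree has height -1).
Bottom-up per-node check:
  node 7: h_left=-1, h_right=-1, diff=0 [OK], height=0
  node 32: h_left=-1, h_right=-1, diff=0 [OK], height=0
  node 22: h_left=0, h_right=0, diff=0 [OK], height=1
  node 42: h_left=-1, h_right=-1, diff=0 [OK], height=0
  node 43: h_left=0, h_right=-1, diff=1 [OK], height=1
  node 40: h_left=-1, h_right=1, diff=2 [FAIL (|-1-1|=2 > 1)], height=2
  node 37: h_left=-1, h_right=2, diff=3 [FAIL (|-1-2|=3 > 1)], height=3
  node 35: h_left=1, h_right=3, diff=2 [FAIL (|1-3|=2 > 1)], height=4
Node 40 violates the condition: |-1 - 1| = 2 > 1.
Result: Not balanced


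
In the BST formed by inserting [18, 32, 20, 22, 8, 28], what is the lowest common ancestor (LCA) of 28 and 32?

Tree insertion order: [18, 32, 20, 22, 8, 28]
Tree (level-order array): [18, 8, 32, None, None, 20, None, None, 22, None, 28]
In a BST, the LCA of p=28, q=32 is the first node v on the
root-to-leaf path with p <= v <= q (go left if both < v, right if both > v).
Walk from root:
  at 18: both 28 and 32 > 18, go right
  at 32: 28 <= 32 <= 32, this is the LCA
LCA = 32


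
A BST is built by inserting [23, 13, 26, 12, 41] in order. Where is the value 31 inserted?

Starting tree (level order): [23, 13, 26, 12, None, None, 41]
Insertion path: 23 -> 26 -> 41
Result: insert 31 as left child of 41
Final tree (level order): [23, 13, 26, 12, None, None, 41, None, None, 31]


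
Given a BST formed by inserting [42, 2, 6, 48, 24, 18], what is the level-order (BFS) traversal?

Tree insertion order: [42, 2, 6, 48, 24, 18]
Tree (level-order array): [42, 2, 48, None, 6, None, None, None, 24, 18]
BFS from the root, enqueuing left then right child of each popped node:
  queue [42] -> pop 42, enqueue [2, 48], visited so far: [42]
  queue [2, 48] -> pop 2, enqueue [6], visited so far: [42, 2]
  queue [48, 6] -> pop 48, enqueue [none], visited so far: [42, 2, 48]
  queue [6] -> pop 6, enqueue [24], visited so far: [42, 2, 48, 6]
  queue [24] -> pop 24, enqueue [18], visited so far: [42, 2, 48, 6, 24]
  queue [18] -> pop 18, enqueue [none], visited so far: [42, 2, 48, 6, 24, 18]
Result: [42, 2, 48, 6, 24, 18]


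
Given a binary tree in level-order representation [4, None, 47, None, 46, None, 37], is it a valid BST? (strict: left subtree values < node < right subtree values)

Level-order array: [4, None, 47, None, 46, None, 37]
Validate using subtree bounds (lo, hi): at each node, require lo < value < hi,
then recurse left with hi=value and right with lo=value.
Preorder trace (stopping at first violation):
  at node 4 with bounds (-inf, +inf): OK
  at node 47 with bounds (4, +inf): OK
  at node 46 with bounds (47, +inf): VIOLATION
Node 46 violates its bound: not (47 < 46 < +inf).
Result: Not a valid BST


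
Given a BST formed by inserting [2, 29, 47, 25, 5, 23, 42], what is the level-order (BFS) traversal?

Tree insertion order: [2, 29, 47, 25, 5, 23, 42]
Tree (level-order array): [2, None, 29, 25, 47, 5, None, 42, None, None, 23]
BFS from the root, enqueuing left then right child of each popped node:
  queue [2] -> pop 2, enqueue [29], visited so far: [2]
  queue [29] -> pop 29, enqueue [25, 47], visited so far: [2, 29]
  queue [25, 47] -> pop 25, enqueue [5], visited so far: [2, 29, 25]
  queue [47, 5] -> pop 47, enqueue [42], visited so far: [2, 29, 25, 47]
  queue [5, 42] -> pop 5, enqueue [23], visited so far: [2, 29, 25, 47, 5]
  queue [42, 23] -> pop 42, enqueue [none], visited so far: [2, 29, 25, 47, 5, 42]
  queue [23] -> pop 23, enqueue [none], visited so far: [2, 29, 25, 47, 5, 42, 23]
Result: [2, 29, 25, 47, 5, 42, 23]


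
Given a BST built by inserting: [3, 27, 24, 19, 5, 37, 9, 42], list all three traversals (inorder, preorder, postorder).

Tree insertion order: [3, 27, 24, 19, 5, 37, 9, 42]
Tree (level-order array): [3, None, 27, 24, 37, 19, None, None, 42, 5, None, None, None, None, 9]
Inorder (L, root, R): [3, 5, 9, 19, 24, 27, 37, 42]
Preorder (root, L, R): [3, 27, 24, 19, 5, 9, 37, 42]
Postorder (L, R, root): [9, 5, 19, 24, 42, 37, 27, 3]
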